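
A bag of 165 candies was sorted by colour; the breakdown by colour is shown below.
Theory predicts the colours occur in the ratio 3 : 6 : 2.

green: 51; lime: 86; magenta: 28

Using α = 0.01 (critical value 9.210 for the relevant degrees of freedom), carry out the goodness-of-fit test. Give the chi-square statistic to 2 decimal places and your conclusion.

1.11; do not reject

Ratio total = 11. Expected counts: 165×3/11 = 45, 165×6/11 = 90, 165×2/11 = 30.
green: (51 − 45)²/45 = 36/45 = 0.800
lime: (86 − 90)²/90 = 16/90 = 0.178
magenta: (28 − 30)²/30 = 4/30 = 0.133
Sum = 1.11
df = 2. Since 1.11 < 9.210, we do not reject H₀.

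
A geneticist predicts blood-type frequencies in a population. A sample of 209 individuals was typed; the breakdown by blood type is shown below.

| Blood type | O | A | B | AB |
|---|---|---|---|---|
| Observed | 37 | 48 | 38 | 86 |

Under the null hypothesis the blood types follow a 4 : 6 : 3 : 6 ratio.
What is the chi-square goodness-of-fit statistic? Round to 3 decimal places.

Ratio total = 19. Expected counts: 209×4/19 = 44, 209×6/19 = 66, 209×3/19 = 33, 209×6/19 = 66.
cat         O        E   (O−E)²/E
O          37       44     1.1136
A          48       66     4.9091
B          38       33     0.7576
AB         86       66     6.0606
Sum = 12.841

12.841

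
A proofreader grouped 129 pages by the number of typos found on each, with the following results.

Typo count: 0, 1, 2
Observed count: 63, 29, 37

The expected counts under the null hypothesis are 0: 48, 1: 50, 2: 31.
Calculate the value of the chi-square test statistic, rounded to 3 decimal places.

0: (63 − 48)²/48 = 225/48 = 4.6875
1: (29 − 50)²/50 = 441/50 = 8.8200
2: (37 − 31)²/31 = 36/31 = 1.1613
Sum = 14.669

14.669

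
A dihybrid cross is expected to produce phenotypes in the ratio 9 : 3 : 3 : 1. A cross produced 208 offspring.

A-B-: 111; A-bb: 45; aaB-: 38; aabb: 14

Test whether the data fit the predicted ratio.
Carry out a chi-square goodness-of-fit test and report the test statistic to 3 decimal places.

1.333

Ratio total = 16. Expected counts: 208×9/16 = 117, 208×3/16 = 39, 208×3/16 = 39, 208×1/16 = 13.
A-B-: (111 − 117)²/117 = 36/117 = 0.3077
A-bb: (45 − 39)²/39 = 36/39 = 0.9231
aaB-: (38 − 39)²/39 = 1/39 = 0.0256
aabb: (14 − 13)²/13 = 1/13 = 0.0769
Sum = 1.333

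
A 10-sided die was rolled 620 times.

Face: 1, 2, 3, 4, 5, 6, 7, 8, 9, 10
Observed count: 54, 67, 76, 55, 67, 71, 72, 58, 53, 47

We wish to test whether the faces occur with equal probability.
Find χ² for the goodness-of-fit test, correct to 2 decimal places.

13.90

Expected count for each of the 10 categories: 620/10 = 62.
χ² = (54−62)²/62 + (67−62)²/62 + (76−62)²/62 + (55−62)²/62 + (67−62)²/62 + (71−62)²/62 + (72−62)²/62 + (58−62)²/62 + (53−62)²/62 + (47−62)²/62
   = 1.032 + 0.403 + 3.161 + 0.790 + 0.403 + 1.306 + 1.613 + 0.258 + 1.306 + 3.629
Sum = 13.90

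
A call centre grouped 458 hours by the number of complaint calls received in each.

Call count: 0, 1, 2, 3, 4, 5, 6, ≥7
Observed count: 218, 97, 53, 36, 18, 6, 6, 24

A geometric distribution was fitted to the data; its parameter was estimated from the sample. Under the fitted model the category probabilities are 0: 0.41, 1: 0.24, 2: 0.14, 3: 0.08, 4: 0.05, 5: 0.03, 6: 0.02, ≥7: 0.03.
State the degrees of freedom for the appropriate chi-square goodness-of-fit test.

There are k = 8 categories and 1 parameter estimated from the data, so df = 8 − 1 − 1 = 6.

6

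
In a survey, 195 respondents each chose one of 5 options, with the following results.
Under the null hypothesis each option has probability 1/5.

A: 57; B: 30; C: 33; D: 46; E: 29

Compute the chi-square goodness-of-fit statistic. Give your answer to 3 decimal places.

Expected count for each of the 5 categories: 195/5 = 39.
A: (57 − 39)²/39 = 324/39 = 8.3077
B: (30 − 39)²/39 = 81/39 = 2.0769
C: (33 − 39)²/39 = 36/39 = 0.9231
D: (46 − 39)²/39 = 49/39 = 1.2564
E: (29 − 39)²/39 = 100/39 = 2.5641
Sum = 15.128

15.128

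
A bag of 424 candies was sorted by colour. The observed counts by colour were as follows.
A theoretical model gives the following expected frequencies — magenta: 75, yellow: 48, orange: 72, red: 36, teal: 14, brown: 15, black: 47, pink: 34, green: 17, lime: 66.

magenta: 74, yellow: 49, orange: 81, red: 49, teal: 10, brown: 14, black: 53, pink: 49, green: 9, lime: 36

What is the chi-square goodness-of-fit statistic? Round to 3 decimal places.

31.848

magenta: (74 − 75)²/75 = 1/75 = 0.0133
yellow: (49 − 48)²/48 = 1/48 = 0.0208
orange: (81 − 72)²/72 = 81/72 = 1.1250
red: (49 − 36)²/36 = 169/36 = 4.6944
teal: (10 − 14)²/14 = 16/14 = 1.1429
brown: (14 − 15)²/15 = 1/15 = 0.0667
black: (53 − 47)²/47 = 36/47 = 0.7660
pink: (49 − 34)²/34 = 225/34 = 6.6176
green: (9 − 17)²/17 = 64/17 = 3.7647
lime: (36 − 66)²/66 = 900/66 = 13.6364
Sum = 31.848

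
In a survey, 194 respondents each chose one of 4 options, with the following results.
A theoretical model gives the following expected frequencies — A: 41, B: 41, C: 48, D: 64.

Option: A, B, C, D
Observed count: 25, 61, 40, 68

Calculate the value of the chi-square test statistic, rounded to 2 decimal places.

A: (25 − 41)²/41 = 256/41 = 6.244
B: (61 − 41)²/41 = 400/41 = 9.756
C: (40 − 48)²/48 = 64/48 = 1.333
D: (68 − 64)²/64 = 16/64 = 0.250
Sum = 17.58

17.58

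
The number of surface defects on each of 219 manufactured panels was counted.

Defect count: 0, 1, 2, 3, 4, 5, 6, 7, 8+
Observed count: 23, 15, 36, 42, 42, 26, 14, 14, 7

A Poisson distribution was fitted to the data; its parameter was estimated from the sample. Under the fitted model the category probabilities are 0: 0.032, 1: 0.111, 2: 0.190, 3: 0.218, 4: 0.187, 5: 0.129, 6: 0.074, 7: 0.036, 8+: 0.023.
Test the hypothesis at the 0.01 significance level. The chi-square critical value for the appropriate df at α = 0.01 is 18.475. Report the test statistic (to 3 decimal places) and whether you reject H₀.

Expected counts E_i = n·p_i: 219×0.032 = 7.008, 219×0.111 = 24.309, 219×0.190 = 41.61, 219×0.218 = 47.742, 219×0.187 = 40.953, 219×0.129 = 28.251, 219×0.074 = 16.206, 219×0.036 = 7.884, 219×0.023 = 5.037.
0: (23 − 7.008)²/7.008 = 255.744064/7.008 = 36.4932
1: (15 − 24.309)²/24.309 = 86.657481/24.309 = 3.5648
2: (36 − 41.61)²/41.61 = 31.4721/41.61 = 0.7564
3: (42 − 47.742)²/47.742 = 32.970564/47.742 = 0.6906
4: (42 − 40.953)²/40.953 = 1.096209/40.953 = 0.0268
5: (26 − 28.251)²/28.251 = 5.067001/28.251 = 0.1794
6: (14 − 16.206)²/16.206 = 4.866436/16.206 = 0.3003
7: (14 − 7.884)²/7.884 = 37.405456/7.884 = 4.7445
8+: (7 − 5.037)²/5.037 = 3.853369/5.037 = 0.7650
Sum = 47.521
df = 7. Since 47.521 > 18.475, we reject H₀.

47.521; reject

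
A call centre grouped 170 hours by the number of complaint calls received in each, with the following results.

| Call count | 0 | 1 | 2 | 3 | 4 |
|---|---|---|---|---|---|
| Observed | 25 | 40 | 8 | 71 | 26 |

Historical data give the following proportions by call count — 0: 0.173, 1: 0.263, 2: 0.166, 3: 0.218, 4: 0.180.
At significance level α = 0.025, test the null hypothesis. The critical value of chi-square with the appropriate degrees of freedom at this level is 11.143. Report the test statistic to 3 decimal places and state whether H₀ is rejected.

47.420; reject

Expected counts E_i = n·p_i: 170×0.173 = 29.41, 170×0.263 = 44.71, 170×0.166 = 28.22, 170×0.218 = 37.06, 170×0.180 = 30.6.
χ² = (25−29.41)²/29.41 + (40−44.71)²/44.71 + (8−28.22)²/28.22 + (71−37.06)²/37.06 + (26−30.6)²/30.6
   = 0.6613 + 0.4962 + 14.4879 + 31.0827 + 0.6915
Sum = 47.420
df = 4. Since 47.420 > 11.143, we reject H₀.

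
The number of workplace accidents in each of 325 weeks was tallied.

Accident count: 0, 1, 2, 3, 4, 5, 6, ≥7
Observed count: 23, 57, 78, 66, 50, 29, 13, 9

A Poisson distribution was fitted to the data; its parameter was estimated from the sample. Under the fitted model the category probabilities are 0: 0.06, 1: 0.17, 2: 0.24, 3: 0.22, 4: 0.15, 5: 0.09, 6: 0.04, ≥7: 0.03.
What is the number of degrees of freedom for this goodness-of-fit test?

There are k = 8 categories and 1 parameter estimated from the data, so df = 8 − 1 − 1 = 6.

6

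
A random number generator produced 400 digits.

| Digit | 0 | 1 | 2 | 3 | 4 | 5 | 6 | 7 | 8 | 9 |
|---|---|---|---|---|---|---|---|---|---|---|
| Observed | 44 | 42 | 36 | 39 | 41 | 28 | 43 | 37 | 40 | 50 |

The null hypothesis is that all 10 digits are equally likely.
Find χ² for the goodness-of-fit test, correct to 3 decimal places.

Expected count for each of the 10 categories: 400/10 = 40.
cat         O        E   (O−E)²/E
0          44       40     0.4000
1          42       40     0.1000
2          36       40     0.4000
3          39       40     0.0250
4          41       40     0.0250
5          28       40     3.6000
6          43       40     0.2250
7          37       40     0.2250
8          40       40     0.0000
9          50       40     2.5000
Sum = 7.500

7.500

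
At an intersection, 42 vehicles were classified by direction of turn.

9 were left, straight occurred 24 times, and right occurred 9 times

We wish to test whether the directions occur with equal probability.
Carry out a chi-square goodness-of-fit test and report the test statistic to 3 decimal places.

10.714

Expected count for each of the 3 categories: 42/3 = 14.
cat           O        E   (O−E)²/E
left          9       14     1.7857
straight     24       14     7.1429
right         9       14     1.7857
Sum = 10.714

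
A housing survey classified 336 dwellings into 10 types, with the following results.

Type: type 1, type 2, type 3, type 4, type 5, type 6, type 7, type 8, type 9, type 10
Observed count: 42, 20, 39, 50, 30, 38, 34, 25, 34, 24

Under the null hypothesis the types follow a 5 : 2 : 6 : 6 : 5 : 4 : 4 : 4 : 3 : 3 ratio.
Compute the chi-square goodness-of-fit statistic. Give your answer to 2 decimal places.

Ratio total = 42. Expected counts: 336×5/42 = 40, 336×2/42 = 16, 336×6/42 = 48, 336×6/42 = 48, 336×5/42 = 40, 336×4/42 = 32, 336×4/42 = 32, 336×4/42 = 32, 336×3/42 = 24, 336×3/42 = 24.
type 1: (42 − 40)²/40 = 4/40 = 0.100
type 2: (20 − 16)²/16 = 16/16 = 1.000
type 3: (39 − 48)²/48 = 81/48 = 1.688
type 4: (50 − 48)²/48 = 4/48 = 0.083
type 5: (30 − 40)²/40 = 100/40 = 2.500
type 6: (38 − 32)²/32 = 36/32 = 1.125
type 7: (34 − 32)²/32 = 4/32 = 0.125
type 8: (25 − 32)²/32 = 49/32 = 1.531
type 9: (34 − 24)²/24 = 100/24 = 4.167
type 10: (24 − 24)²/24 = 0/24 = 0.000
Sum = 12.32

12.32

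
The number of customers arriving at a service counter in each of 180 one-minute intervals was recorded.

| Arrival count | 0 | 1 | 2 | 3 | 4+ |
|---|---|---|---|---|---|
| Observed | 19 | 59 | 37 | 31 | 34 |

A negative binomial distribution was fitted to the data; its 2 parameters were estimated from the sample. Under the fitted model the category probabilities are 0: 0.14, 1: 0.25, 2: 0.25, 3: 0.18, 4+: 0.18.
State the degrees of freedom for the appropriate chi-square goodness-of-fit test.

There are k = 5 categories and 2 parameters estimated from the data, so df = 5 − 1 − 2 = 2.

2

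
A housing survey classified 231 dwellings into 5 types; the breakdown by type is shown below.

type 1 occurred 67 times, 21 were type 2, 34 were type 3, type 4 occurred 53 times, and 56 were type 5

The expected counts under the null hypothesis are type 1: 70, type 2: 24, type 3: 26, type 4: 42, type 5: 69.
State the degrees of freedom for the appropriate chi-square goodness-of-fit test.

4

There are k = 5 categories and no parameters were estimated from the data, so df = 5 − 1 = 4.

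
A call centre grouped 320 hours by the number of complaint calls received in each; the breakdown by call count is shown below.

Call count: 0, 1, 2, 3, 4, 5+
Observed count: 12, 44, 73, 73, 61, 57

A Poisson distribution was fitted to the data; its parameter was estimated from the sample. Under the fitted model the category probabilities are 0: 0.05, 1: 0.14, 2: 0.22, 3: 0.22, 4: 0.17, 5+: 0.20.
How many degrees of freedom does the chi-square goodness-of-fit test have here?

4

There are k = 6 categories and 1 parameter estimated from the data, so df = 6 − 1 − 1 = 4.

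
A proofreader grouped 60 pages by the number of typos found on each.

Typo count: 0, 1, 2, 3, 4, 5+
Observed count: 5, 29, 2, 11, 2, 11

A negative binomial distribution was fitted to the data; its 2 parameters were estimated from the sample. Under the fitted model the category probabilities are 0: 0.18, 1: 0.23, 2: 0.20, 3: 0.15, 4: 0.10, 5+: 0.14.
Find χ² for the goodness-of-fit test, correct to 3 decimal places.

Expected counts E_i = n·p_i: 60×0.18 = 10.8, 60×0.23 = 13.8, 60×0.20 = 12, 60×0.15 = 9, 60×0.10 = 6, 60×0.14 = 8.4.
0: (5 − 10.8)²/10.8 = 33.64/10.8 = 3.1148
1: (29 − 13.8)²/13.8 = 231.04/13.8 = 16.7420
2: (2 − 12)²/12 = 100/12 = 8.3333
3: (11 − 9)²/9 = 4/9 = 0.4444
4: (2 − 6)²/6 = 16/6 = 2.6667
5+: (11 − 8.4)²/8.4 = 6.76/8.4 = 0.8048
Sum = 32.106

32.106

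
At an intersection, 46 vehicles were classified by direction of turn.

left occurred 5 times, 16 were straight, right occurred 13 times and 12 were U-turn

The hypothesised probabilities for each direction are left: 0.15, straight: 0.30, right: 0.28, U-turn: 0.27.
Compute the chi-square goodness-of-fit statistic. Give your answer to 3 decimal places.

Expected counts E_i = n·p_i: 46×0.15 = 6.9, 46×0.30 = 13.8, 46×0.28 = 12.88, 46×0.27 = 12.42.
left: (5 − 6.9)²/6.9 = 3.61/6.9 = 0.5232
straight: (16 − 13.8)²/13.8 = 4.84/13.8 = 0.3507
right: (13 − 12.88)²/12.88 = 0.0144/12.88 = 0.0011
U-turn: (12 − 12.42)²/12.42 = 0.1764/12.42 = 0.0142
Sum = 0.889

0.889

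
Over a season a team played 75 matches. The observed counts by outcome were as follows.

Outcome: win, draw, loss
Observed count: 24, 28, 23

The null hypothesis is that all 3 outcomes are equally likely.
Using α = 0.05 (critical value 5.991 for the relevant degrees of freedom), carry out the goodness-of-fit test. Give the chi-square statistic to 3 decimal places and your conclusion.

Under H₀ each category has probability 1/3, so each expected count is 75/3 = 25.
cat         O        E   (O−E)²/E
win        24       25     0.0400
draw       28       25     0.3600
loss       23       25     0.1600
Sum = 0.560
df = 2. Since 0.560 < 5.991, we do not reject H₀.

0.560; do not reject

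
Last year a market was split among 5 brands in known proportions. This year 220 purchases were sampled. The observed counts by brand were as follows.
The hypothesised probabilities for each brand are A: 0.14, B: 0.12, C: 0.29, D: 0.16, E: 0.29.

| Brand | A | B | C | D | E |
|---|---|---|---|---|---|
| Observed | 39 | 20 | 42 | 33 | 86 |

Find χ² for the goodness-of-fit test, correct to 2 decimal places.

19.05

Expected counts E_i = n·p_i: 220×0.14 = 30.8, 220×0.12 = 26.4, 220×0.29 = 63.8, 220×0.16 = 35.2, 220×0.29 = 63.8.
A: (39 − 30.8)²/30.8 = 67.24/30.8 = 2.183
B: (20 − 26.4)²/26.4 = 40.96/26.4 = 1.552
C: (42 − 63.8)²/63.8 = 475.24/63.8 = 7.449
D: (33 − 35.2)²/35.2 = 4.84/35.2 = 0.138
E: (86 − 63.8)²/63.8 = 492.84/63.8 = 7.725
Sum = 19.05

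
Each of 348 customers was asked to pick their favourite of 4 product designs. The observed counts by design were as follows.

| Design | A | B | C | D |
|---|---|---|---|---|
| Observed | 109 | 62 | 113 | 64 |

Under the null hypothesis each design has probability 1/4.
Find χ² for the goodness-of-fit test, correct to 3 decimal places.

26.598

Under H₀ each category has probability 1/4, so each expected count is 348/4 = 87.
A: (109 − 87)²/87 = 484/87 = 5.5632
B: (62 − 87)²/87 = 625/87 = 7.1839
C: (113 − 87)²/87 = 676/87 = 7.7701
D: (64 − 87)²/87 = 529/87 = 6.0805
Sum = 26.598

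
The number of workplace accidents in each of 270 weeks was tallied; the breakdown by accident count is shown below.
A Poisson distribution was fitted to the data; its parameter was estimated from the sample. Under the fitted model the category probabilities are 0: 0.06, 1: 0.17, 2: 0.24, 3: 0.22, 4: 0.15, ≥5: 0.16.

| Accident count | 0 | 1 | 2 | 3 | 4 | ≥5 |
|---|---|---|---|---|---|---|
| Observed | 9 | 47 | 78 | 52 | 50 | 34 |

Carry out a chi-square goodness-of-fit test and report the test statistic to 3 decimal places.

Expected counts E_i = n·p_i: 270×0.06 = 16.2, 270×0.17 = 45.9, 270×0.24 = 64.8, 270×0.22 = 59.4, 270×0.15 = 40.5, 270×0.16 = 43.2.
χ² = (9−16.2)²/16.2 + (47−45.9)²/45.9 + (78−64.8)²/64.8 + (52−59.4)²/59.4 + (50−40.5)²/40.5 + (34−43.2)²/43.2
   = 3.2000 + 0.0264 + 2.6889 + 0.9219 + 2.2284 + 1.9593
Sum = 11.025

11.025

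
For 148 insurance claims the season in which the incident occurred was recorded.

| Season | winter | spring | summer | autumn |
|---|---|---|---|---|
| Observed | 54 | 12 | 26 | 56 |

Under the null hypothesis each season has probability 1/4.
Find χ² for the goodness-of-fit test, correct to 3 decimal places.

37.730

Expected count for each of the 4 categories: 148/4 = 37.
cat         O        E   (O−E)²/E
winter     54       37     7.8108
spring     12       37    16.8919
summer     26       37     3.2703
autumn     56       37     9.7568
Sum = 37.730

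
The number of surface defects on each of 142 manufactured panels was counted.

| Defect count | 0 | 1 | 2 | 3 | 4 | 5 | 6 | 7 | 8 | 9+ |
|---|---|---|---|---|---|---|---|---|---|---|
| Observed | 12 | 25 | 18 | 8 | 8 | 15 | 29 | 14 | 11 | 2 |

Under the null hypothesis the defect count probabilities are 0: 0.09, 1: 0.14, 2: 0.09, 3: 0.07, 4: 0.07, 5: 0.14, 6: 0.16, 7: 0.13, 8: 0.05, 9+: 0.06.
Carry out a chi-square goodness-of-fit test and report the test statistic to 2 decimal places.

Expected counts E_i = n·p_i: 142×0.09 = 12.78, 142×0.14 = 19.88, 142×0.09 = 12.78, 142×0.07 = 9.94, 142×0.07 = 9.94, 142×0.14 = 19.88, 142×0.16 = 22.72, 142×0.13 = 18.46, 142×0.05 = 7.1, 142×0.06 = 8.52.
0: (12 − 12.78)²/12.78 = 0.6084/12.78 = 0.048
1: (25 − 19.88)²/19.88 = 26.2144/19.88 = 1.319
2: (18 − 12.78)²/12.78 = 27.2484/12.78 = 2.132
3: (8 − 9.94)²/9.94 = 3.7636/9.94 = 0.379
4: (8 − 9.94)²/9.94 = 3.7636/9.94 = 0.379
5: (15 − 19.88)²/19.88 = 23.8144/19.88 = 1.198
6: (29 − 22.72)²/22.72 = 39.4384/22.72 = 1.736
7: (14 − 18.46)²/18.46 = 19.8916/18.46 = 1.078
8: (11 − 7.1)²/7.1 = 15.21/7.1 = 2.142
9+: (2 − 8.52)²/8.52 = 42.5104/8.52 = 4.989
Sum = 15.40

15.40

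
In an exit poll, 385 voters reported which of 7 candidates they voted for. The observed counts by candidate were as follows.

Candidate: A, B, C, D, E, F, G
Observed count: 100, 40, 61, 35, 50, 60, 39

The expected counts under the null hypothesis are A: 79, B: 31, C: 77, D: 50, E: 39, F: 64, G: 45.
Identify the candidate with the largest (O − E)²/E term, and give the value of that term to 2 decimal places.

cat         O        E   (O−E)²/E
A         100       79      5.582
B          40       31      2.613
C          61       77      3.325
D          35       50      4.500
E          50       39      3.103
F          60       64      0.250
G          39       45      0.800
The largest term is for A: 5.58.

A, 5.58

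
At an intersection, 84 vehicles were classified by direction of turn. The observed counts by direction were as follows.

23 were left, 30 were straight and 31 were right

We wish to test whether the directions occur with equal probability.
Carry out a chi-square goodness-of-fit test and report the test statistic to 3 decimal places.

1.357

Expected count for each of the 3 categories: 84/3 = 28.
left: (23 − 28)²/28 = 25/28 = 0.8929
straight: (30 − 28)²/28 = 4/28 = 0.1429
right: (31 − 28)²/28 = 9/28 = 0.3214
Sum = 1.357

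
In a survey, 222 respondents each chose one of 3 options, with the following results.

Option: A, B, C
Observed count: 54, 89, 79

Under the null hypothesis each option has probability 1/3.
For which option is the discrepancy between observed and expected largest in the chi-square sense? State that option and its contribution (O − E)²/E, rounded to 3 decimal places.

Expected count for each of the 3 categories: 222/3 = 74.
cat         O        E   (O−E)²/E
A          54       74     5.4054
B          89       74     3.0405
C          79       74     0.3378
The largest term is for A: 5.405.

A, 5.405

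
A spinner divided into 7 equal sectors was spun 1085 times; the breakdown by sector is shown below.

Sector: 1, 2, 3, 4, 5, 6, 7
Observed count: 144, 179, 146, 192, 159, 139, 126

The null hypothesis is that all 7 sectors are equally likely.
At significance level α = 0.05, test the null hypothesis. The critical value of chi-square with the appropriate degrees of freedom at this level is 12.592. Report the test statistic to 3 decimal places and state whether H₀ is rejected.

Expected count for each of the 7 categories: 1085/7 = 155.
cat         O        E   (O−E)²/E
1         144      155     0.7806
2         179      155     3.7161
3         146      155     0.5226
4         192      155     8.8323
5         159      155     0.1032
6         139      155     1.6516
7         126      155     5.4258
Sum = 21.032
df = 6. Since 21.032 > 12.592, we reject H₀.

21.032; reject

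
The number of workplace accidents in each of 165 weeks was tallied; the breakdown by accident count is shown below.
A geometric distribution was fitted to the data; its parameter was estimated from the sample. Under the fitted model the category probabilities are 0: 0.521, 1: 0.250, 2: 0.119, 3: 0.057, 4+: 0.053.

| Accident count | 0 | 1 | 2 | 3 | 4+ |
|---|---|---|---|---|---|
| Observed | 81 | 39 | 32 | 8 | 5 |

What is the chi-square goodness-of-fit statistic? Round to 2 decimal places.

Expected counts E_i = n·p_i: 165×0.521 = 85.965, 165×0.250 = 41.25, 165×0.119 = 19.635, 165×0.057 = 9.405, 165×0.053 = 8.745.
0: (81 − 85.965)²/85.965 = 24.651225/85.965 = 0.287
1: (39 − 41.25)²/41.25 = 5.0625/41.25 = 0.123
2: (32 − 19.635)²/19.635 = 152.893225/19.635 = 7.787
3: (8 − 9.405)²/9.405 = 1.974025/9.405 = 0.210
4+: (5 − 8.745)²/8.745 = 14.025025/8.745 = 1.604
Sum = 10.01

10.01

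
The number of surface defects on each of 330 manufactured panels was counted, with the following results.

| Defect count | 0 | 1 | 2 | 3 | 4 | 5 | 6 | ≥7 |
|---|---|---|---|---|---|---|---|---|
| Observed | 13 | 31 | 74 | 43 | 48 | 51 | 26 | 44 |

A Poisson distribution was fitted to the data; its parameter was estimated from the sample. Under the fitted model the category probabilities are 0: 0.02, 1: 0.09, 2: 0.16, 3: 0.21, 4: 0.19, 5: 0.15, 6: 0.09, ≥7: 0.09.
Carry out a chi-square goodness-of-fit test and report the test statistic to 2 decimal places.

Expected counts E_i = n·p_i: 330×0.02 = 6.6, 330×0.09 = 29.7, 330×0.16 = 52.8, 330×0.21 = 69.3, 330×0.19 = 62.7, 330×0.15 = 49.5, 330×0.09 = 29.7, 330×0.09 = 29.7.
cat         O        E   (O−E)²/E
0          13      6.6      6.206
1          31     29.7      0.057
2          74     52.8      8.512
3          43     69.3      9.981
4          48     62.7      3.446
5          51     49.5      0.045
6          26     29.7      0.461
≥7         44     29.7      6.885
Sum = 35.59

35.59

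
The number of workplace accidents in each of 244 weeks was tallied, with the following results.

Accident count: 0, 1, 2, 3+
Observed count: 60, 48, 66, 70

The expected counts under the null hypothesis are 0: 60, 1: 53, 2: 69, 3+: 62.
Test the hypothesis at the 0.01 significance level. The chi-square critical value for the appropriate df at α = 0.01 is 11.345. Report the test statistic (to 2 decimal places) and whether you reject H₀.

χ² = (60−60)²/60 + (48−53)²/53 + (66−69)²/69 + (70−62)²/62
   = 0.000 + 0.472 + 0.130 + 1.032
Sum = 1.63
df = 3. Since 1.63 < 11.345, we do not reject H₀.

1.63; do not reject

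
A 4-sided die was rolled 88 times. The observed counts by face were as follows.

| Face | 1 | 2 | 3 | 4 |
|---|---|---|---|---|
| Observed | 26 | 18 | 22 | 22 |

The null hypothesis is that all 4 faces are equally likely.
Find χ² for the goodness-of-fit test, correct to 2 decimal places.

1.45

Expected count for each of the 4 categories: 88/4 = 22.
cat         O        E   (O−E)²/E
1          26       22      0.727
2          18       22      0.727
3          22       22      0.000
4          22       22      0.000
Sum = 1.45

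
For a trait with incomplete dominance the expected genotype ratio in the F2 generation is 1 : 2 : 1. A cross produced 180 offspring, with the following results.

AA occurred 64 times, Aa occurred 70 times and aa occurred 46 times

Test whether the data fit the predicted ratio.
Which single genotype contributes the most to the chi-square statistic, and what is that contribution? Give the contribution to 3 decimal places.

Ratio total = 4. Expected counts: 180×1/4 = 45, 180×2/4 = 90, 180×1/4 = 45.
AA: (64 − 45)²/45 = 361/45 = 8.0222
Aa: (70 − 90)²/90 = 400/90 = 4.4444
aa: (46 − 45)²/45 = 1/45 = 0.0222
The largest term is for AA: 8.022.

AA, 8.022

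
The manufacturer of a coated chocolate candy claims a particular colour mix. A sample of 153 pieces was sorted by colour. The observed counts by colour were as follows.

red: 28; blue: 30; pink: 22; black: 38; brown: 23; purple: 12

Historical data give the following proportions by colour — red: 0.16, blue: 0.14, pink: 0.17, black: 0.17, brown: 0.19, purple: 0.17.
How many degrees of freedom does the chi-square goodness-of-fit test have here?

There are k = 6 categories and no parameters were estimated from the data, so df = 6 − 1 = 5.

5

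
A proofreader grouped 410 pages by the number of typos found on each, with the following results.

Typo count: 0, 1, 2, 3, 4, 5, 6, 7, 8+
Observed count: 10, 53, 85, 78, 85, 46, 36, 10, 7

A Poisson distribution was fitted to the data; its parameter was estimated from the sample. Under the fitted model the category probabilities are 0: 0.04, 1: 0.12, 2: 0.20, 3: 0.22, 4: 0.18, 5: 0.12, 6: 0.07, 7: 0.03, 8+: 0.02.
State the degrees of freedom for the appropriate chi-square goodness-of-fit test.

7

There are k = 9 categories and 1 parameter estimated from the data, so df = 9 − 1 − 1 = 7.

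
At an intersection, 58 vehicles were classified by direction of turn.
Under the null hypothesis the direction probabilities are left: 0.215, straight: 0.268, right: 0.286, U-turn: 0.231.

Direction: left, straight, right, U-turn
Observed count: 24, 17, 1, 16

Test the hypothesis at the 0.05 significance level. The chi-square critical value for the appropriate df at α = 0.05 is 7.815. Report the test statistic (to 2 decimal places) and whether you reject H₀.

Expected counts E_i = n·p_i: 58×0.215 = 12.47, 58×0.268 = 15.544, 58×0.286 = 16.588, 58×0.231 = 13.398.
χ² = (24−12.47)²/12.47 + (17−15.544)²/15.544 + (1−16.588)²/16.588 + (16−13.398)²/13.398
   = 10.661 + 0.136 + 14.648 + 0.505
Sum = 25.95
df = 3. Since 25.95 > 7.815, we reject H₀.

25.95; reject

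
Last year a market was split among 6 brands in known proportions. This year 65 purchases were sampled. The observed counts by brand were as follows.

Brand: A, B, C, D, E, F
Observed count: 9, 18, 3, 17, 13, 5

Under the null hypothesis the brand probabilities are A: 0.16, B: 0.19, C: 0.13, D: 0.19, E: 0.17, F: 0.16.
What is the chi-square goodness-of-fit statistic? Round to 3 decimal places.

Expected counts E_i = n·p_i: 65×0.16 = 10.4, 65×0.19 = 12.35, 65×0.13 = 8.45, 65×0.19 = 12.35, 65×0.17 = 11.05, 65×0.16 = 10.4.
cat         O        E   (O−E)²/E
A           9     10.4     0.1885
B          18    12.35     2.5848
C           3     8.45     3.5151
D          17    12.35     1.7508
E          13    11.05     0.3441
F           5     10.4     2.8038
Sum = 11.187

11.187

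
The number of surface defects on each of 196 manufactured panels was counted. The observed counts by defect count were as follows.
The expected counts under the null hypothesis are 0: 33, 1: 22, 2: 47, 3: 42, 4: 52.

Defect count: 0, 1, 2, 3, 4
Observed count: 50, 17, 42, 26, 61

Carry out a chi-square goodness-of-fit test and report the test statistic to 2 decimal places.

χ² = (50−33)²/33 + (17−22)²/22 + (42−47)²/47 + (26−42)²/42 + (61−52)²/52
   = 8.758 + 1.136 + 0.532 + 6.095 + 1.558
Sum = 18.08

18.08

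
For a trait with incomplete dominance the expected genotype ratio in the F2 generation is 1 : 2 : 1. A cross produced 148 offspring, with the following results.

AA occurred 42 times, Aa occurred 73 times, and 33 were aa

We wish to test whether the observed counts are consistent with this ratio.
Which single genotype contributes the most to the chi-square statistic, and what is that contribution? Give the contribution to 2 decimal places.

AA, 0.68

Ratio total = 4. Expected counts: 148×1/4 = 37, 148×2/4 = 74, 148×1/4 = 37.
cat         O        E   (O−E)²/E
AA         42       37      0.676
Aa         73       74      0.014
aa         33       37      0.432
The largest term is for AA: 0.68.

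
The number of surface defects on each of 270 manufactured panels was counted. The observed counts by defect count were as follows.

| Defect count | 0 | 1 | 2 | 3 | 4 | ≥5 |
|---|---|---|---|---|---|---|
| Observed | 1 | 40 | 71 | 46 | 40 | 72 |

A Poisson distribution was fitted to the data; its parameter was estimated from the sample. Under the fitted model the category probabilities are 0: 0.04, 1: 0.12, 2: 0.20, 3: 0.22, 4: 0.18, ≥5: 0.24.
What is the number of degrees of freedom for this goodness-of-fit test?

There are k = 6 categories and 1 parameter estimated from the data, so df = 6 − 1 − 1 = 4.

4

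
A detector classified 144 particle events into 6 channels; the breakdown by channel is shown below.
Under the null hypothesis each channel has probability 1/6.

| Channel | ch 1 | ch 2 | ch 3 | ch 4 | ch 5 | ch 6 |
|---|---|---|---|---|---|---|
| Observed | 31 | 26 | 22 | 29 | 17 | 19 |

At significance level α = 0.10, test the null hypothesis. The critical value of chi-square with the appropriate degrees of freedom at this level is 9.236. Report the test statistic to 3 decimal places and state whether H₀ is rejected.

Expected count for each of the 6 categories: 144/6 = 24.
χ² = (31−24)²/24 + (26−24)²/24 + (22−24)²/24 + (29−24)²/24 + (17−24)²/24 + (19−24)²/24
   = 2.0417 + 0.1667 + 0.1667 + 1.0417 + 2.0417 + 1.0417
Sum = 6.500
df = 5. Since 6.500 < 9.236, we do not reject H₀.

6.500; do not reject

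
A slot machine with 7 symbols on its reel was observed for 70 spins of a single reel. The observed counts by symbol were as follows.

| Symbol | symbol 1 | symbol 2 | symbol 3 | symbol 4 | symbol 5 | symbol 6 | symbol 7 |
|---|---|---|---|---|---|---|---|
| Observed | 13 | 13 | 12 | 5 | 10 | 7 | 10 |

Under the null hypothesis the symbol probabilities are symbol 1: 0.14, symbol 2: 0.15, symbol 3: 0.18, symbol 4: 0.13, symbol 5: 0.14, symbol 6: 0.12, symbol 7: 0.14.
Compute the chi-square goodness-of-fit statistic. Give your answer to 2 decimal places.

Expected counts E_i = n·p_i: 70×0.14 = 9.8, 70×0.15 = 10.5, 70×0.18 = 12.6, 70×0.13 = 9.1, 70×0.14 = 9.8, 70×0.12 = 8.4, 70×0.14 = 9.8.
symbol 1: (13 − 9.8)²/9.8 = 10.24/9.8 = 1.045
symbol 2: (13 − 10.5)²/10.5 = 6.25/10.5 = 0.595
symbol 3: (12 − 12.6)²/12.6 = 0.36/12.6 = 0.029
symbol 4: (5 − 9.1)²/9.1 = 16.81/9.1 = 1.847
symbol 5: (10 − 9.8)²/9.8 = 0.04/9.8 = 0.004
symbol 6: (7 − 8.4)²/8.4 = 1.96/8.4 = 0.233
symbol 7: (10 − 9.8)²/9.8 = 0.04/9.8 = 0.004
Sum = 3.76

3.76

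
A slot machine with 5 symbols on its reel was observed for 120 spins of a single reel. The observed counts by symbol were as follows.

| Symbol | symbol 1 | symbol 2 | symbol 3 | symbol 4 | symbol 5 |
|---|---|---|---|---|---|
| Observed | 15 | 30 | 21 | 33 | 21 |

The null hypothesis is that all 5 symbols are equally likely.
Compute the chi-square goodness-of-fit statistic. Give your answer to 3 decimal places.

Under H₀ each category has probability 1/5, so each expected count is 120/5 = 24.
symbol 1: (15 − 24)²/24 = 81/24 = 3.3750
symbol 2: (30 − 24)²/24 = 36/24 = 1.5000
symbol 3: (21 − 24)²/24 = 9/24 = 0.3750
symbol 4: (33 − 24)²/24 = 81/24 = 3.3750
symbol 5: (21 − 24)²/24 = 9/24 = 0.3750
Sum = 9.000

9.000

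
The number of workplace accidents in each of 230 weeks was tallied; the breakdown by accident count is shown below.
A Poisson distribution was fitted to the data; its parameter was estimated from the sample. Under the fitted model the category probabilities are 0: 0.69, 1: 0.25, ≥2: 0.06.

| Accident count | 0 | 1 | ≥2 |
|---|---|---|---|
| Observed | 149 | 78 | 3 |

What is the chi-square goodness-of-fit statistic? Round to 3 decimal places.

16.354

Expected counts E_i = n·p_i: 230×0.69 = 158.7, 230×0.25 = 57.5, 230×0.06 = 13.8.
χ² = (149−158.7)²/158.7 + (78−57.5)²/57.5 + (3−13.8)²/13.8
   = 0.5929 + 7.3087 + 8.4522
Sum = 16.354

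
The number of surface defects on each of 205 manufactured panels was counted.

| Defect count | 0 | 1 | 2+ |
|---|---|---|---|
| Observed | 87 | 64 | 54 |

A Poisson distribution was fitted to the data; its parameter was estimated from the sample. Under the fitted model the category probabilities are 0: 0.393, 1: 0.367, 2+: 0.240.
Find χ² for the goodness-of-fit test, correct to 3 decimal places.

2.660

Expected counts E_i = n·p_i: 205×0.393 = 80.565, 205×0.367 = 75.235, 205×0.240 = 49.2.
0: (87 − 80.565)²/80.565 = 41.409225/80.565 = 0.5140
1: (64 − 75.235)²/75.235 = 126.225225/75.235 = 1.6777
2+: (54 − 49.2)²/49.2 = 23.04/49.2 = 0.4683
Sum = 2.660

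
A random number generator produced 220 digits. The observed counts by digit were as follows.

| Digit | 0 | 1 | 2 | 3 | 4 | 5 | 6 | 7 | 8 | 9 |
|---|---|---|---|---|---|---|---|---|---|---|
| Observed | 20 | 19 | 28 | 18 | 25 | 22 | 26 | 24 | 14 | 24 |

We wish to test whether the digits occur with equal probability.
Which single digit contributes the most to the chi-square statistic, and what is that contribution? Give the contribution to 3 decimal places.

Expected count for each of the 10 categories: 220/10 = 22.
cat         O        E   (O−E)²/E
0          20       22     0.1818
1          19       22     0.4091
2          28       22     1.6364
3          18       22     0.7273
4          25       22     0.4091
5          22       22     0.0000
6          26       22     0.7273
7          24       22     0.1818
8          14       22     2.9091
9          24       22     0.1818
The largest term is for 8: 2.909.

8, 2.909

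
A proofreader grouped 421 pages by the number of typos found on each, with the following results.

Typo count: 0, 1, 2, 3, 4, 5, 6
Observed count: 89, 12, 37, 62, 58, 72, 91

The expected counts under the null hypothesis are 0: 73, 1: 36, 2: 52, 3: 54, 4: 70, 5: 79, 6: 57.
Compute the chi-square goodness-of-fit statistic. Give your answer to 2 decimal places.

47.98

0: (89 − 73)²/73 = 256/73 = 3.507
1: (12 − 36)²/36 = 576/36 = 16.000
2: (37 − 52)²/52 = 225/52 = 4.327
3: (62 − 54)²/54 = 64/54 = 1.185
4: (58 − 70)²/70 = 144/70 = 2.057
5: (72 − 79)²/79 = 49/79 = 0.620
6: (91 − 57)²/57 = 1156/57 = 20.281
Sum = 47.98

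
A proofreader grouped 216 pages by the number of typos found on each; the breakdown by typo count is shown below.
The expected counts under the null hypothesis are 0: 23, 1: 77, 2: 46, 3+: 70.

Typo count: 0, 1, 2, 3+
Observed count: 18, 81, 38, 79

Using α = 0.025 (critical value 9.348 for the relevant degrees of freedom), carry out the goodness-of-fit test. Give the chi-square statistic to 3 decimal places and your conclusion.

0: (18 − 23)²/23 = 25/23 = 1.0870
1: (81 − 77)²/77 = 16/77 = 0.2078
2: (38 − 46)²/46 = 64/46 = 1.3913
3+: (79 − 70)²/70 = 81/70 = 1.1571
Sum = 3.843
df = 3. Since 3.843 < 9.348, we do not reject H₀.

3.843; do not reject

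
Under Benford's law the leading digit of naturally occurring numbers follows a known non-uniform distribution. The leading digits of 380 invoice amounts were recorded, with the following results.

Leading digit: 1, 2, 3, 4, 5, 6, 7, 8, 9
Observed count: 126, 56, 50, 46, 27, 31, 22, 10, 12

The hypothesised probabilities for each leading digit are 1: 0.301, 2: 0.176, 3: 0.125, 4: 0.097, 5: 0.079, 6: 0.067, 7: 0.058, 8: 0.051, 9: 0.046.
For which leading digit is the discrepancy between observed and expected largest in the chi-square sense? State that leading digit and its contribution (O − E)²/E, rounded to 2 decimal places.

Expected counts E_i = n·p_i: 380×0.301 = 114.38, 380×0.176 = 66.88, 380×0.125 = 47.5, 380×0.097 = 36.86, 380×0.079 = 30.02, 380×0.067 = 25.46, 380×0.058 = 22.04, 380×0.051 = 19.38, 380×0.046 = 17.48.
χ² = (126−114.38)²/114.38 + (56−66.88)²/66.88 + (50−47.5)²/47.5 + (46−36.86)²/36.86 + (27−30.02)²/30.02 + (31−25.46)²/25.46 + (22−22.04)²/22.04 + (10−19.38)²/19.38 + (12−17.48)²/17.48
   = 1.180 + 1.770 + 0.132 + 2.266 + 0.304 + 1.205 + 0.000 + 4.540 + 1.718
The largest term is for 8: 4.54.

8, 4.54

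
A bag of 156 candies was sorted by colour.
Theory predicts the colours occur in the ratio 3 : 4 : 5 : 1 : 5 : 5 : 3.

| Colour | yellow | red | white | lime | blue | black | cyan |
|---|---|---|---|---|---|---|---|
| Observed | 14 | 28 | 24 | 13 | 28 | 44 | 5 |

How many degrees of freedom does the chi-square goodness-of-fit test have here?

There are k = 7 categories and no parameters were estimated from the data, so df = 7 − 1 = 6.

6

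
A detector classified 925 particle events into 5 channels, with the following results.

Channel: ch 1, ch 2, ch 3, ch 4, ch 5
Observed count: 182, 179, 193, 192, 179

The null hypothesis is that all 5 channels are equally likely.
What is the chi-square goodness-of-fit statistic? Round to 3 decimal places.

1.049

Expected count for each of the 5 categories: 925/5 = 185.
cat         O        E   (O−E)²/E
ch 1      182      185     0.0486
ch 2      179      185     0.1946
ch 3      193      185     0.3459
ch 4      192      185     0.2649
ch 5      179      185     0.1946
Sum = 1.049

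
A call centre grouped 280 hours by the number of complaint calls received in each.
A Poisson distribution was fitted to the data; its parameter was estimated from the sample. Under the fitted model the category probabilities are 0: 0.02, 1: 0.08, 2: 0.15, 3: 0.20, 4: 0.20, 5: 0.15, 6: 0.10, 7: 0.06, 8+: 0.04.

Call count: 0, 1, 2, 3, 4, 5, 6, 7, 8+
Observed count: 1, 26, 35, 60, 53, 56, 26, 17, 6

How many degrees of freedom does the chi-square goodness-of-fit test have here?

There are k = 9 categories and 1 parameter estimated from the data, so df = 9 − 1 − 1 = 7.

7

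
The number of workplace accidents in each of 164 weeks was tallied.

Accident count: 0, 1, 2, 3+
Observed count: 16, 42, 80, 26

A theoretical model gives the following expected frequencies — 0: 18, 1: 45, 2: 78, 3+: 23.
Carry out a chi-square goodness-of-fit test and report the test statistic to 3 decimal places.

χ² = (16−18)²/18 + (42−45)²/45 + (80−78)²/78 + (26−23)²/23
   = 0.2222 + 0.2000 + 0.0513 + 0.3913
Sum = 0.865

0.865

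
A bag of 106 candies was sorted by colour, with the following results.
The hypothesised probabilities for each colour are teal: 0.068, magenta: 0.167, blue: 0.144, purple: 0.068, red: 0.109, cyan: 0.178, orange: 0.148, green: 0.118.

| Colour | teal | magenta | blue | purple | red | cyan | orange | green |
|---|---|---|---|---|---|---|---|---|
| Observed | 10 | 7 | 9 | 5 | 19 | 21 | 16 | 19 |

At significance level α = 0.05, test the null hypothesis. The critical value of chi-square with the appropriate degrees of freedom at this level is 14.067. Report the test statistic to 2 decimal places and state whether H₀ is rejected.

Expected counts E_i = n·p_i: 106×0.068 = 7.208, 106×0.167 = 17.702, 106×0.144 = 15.264, 106×0.068 = 7.208, 106×0.109 = 11.554, 106×0.178 = 18.868, 106×0.148 = 15.688, 106×0.118 = 12.508.
cat          O        E   (O−E)²/E
teal        10    7.208      1.081
magenta      7   17.702      6.470
blue         9   15.264      2.571
purple       5    7.208      0.676
red         19   11.554      4.799
cyan        21   18.868      0.241
orange      16   15.688      0.006
green       19   12.508      3.370
Sum = 19.21
df = 7. Since 19.21 > 14.067, we reject H₀.

19.21; reject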